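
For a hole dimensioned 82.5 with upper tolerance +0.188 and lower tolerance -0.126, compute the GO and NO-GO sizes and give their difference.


GO = nominal - lower_tol (smallest hole = maximum material condition)
GO = 82.5 - 0.126 = 82.374
NO-GO = nominal + upper_tol (largest hole = least material condition)
NO-GO = 82.5 + 0.188 = 82.688
spread = NO-GO - GO = 82.688 - 82.374 = 0.3140

0.3140


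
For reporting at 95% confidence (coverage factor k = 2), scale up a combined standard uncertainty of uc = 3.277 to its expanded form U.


U = k * uc
U = 2 * 3.277
U = 6.5540

6.5540


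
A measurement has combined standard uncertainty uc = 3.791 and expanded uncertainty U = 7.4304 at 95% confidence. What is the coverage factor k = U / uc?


k = U / uc
k = 7.4304 / 3.791
k = 1.96

1.96


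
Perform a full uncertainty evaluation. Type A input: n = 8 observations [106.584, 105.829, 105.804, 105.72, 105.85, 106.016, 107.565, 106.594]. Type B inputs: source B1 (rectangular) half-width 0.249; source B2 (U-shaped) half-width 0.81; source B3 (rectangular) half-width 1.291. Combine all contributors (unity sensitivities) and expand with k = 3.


mean = (106.584 + 105.829 + 105.804 + 105.72 + 105.85 + 106.016 + 107.565 + 106.594) / 8 = 106.24525
s = sqrt(sum((x - mean)^2)/(n-1)) = 0.63591885
u_A = s / sqrt(n) = 0.63591885 / sqrt(8) = 0.22483127
u_B1 = 0.249 / sqrt(3) = 0.14376022
u_B2 = 0.81 / sqrt(2) = 0.57275649
u_B3 = 1.291 / sqrt(3) = 0.7453592
uc = sqrt(0.22483127^2 + 0.14376022^2 + 0.57275649^2 + 0.7453592^2) = 0.97715221
U = k * uc = 3 * 0.97715221
U = 2.9315

2.9315


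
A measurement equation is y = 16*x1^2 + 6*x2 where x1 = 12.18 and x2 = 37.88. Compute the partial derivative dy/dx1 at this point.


y = 16*x1^2 + 6*x2
dy/dx1 = 2*16*x1
Evaluate at x1 = 12.18: c1 = 32 * 12.18
c1 = 389.7600

389.7600


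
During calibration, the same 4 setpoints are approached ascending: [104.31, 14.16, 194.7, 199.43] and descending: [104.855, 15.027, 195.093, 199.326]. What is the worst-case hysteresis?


|104.31 - 104.855| = 0.5450
|14.16 - 15.027| = 0.8670
|194.7 - 195.093| = 0.3930
|199.43 - 199.326| = 0.1040
hysteresis = max(diffs) = 0.8670

0.8670


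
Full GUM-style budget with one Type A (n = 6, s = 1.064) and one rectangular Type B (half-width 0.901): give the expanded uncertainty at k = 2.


u_A = s / sqrt(n) = 1.064 / sqrt(6) = 0.43437618
u_B = half_width / sqrt(3) = 0.901 / sqrt(3) = 0.52019259
uc = sqrt(u_A^2 + u_B^2) = sqrt(0.43437618^2 + 0.52019259^2) = 0.67770421
U = k * uc = 2 * 0.67770421
U = 1.3554

1.3554


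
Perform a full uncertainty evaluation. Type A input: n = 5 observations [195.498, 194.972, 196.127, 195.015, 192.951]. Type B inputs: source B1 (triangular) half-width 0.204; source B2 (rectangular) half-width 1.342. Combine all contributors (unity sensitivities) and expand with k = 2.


mean = (195.498 + 194.972 + 196.127 + 195.015 + 192.951) / 5 = 194.9126
s = sqrt(sum((x - mean)^2)/(n-1)) = 1.1915693
u_A = s / sqrt(n) = 1.1915693 / sqrt(5) = 0.53288599
u_B1 = 0.204 / sqrt(6) = 0.083282651
u_B2 = 1.342 / sqrt(3) = 0.77480406
uc = sqrt(0.53288599^2 + 0.083282651^2 + 0.77480406^2) = 0.94404704
U = k * uc = 2 * 0.94404704
U = 1.8881

1.8881


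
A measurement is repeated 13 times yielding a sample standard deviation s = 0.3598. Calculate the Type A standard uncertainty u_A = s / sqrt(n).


u_A = s / sqrt(n)
u_A = 0.3598 / sqrt(13)
u_A = 0.3598 / 3.6055513
u_A = 0.0998

0.0998


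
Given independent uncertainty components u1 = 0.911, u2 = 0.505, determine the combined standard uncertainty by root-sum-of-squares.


uc = sqrt(0.911^2 + 0.505^2)
uc = sqrt(1.084946)
uc = 1.0416

1.0416


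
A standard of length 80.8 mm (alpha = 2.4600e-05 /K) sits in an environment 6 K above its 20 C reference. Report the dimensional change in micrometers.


dL = L * alpha * dT
= 80.8 * 2.4600e-05 * 6
= 0.0119261 mm
dL_um = 0.0119261 * 1000 = 11.9261 um

11.9261


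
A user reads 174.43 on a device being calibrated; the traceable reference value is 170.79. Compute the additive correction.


Correction = standard - reading
= 170.79 - 174.43
= -3.6400

-3.6400


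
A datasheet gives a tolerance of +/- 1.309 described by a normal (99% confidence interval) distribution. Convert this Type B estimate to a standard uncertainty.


u_B = half_width / 2.576
u_B = 1.309 / 2.576
u_B = 0.5082

0.5082


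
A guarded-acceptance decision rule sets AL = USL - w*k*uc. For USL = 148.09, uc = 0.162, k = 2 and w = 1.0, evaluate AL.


U = k * uc = 2 * 0.162 = 0.324
guard band g = w * U = 1.0 * 0.324 = 0.324
AL = USL - g = 148.09 - 0.324
AL = 147.7660

147.7660


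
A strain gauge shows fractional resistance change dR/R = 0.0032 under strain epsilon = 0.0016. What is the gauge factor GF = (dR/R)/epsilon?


GF = (dR/R) / epsilon
= 0.0032 / 0.0016
= 2.0000

2.0000


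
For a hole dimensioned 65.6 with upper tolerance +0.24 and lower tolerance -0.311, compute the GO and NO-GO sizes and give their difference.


GO = nominal - lower_tol (smallest hole = maximum material condition)
GO = 65.6 - 0.311 = 65.289
NO-GO = nominal + upper_tol (largest hole = least material condition)
NO-GO = 65.6 + 0.24 = 65.84
spread = NO-GO - GO = 65.84 - 65.289 = 0.5510

0.5510


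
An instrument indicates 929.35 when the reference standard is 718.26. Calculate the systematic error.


Systematic error = measured - true
= 929.35 - 718.26
= 211.0900

211.0900


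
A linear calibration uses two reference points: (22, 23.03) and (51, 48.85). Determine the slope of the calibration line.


slope = (y2 - y1) / (x2 - x1)
= (48.85 - 23.03) / (51 - 22)
= 25.8200 / 29
= 0.8903

0.8903


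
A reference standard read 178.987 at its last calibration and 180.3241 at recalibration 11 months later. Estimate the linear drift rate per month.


rate = (v2 - v1) / months
= (180.3241 - 178.987) / 11
= 1.3371 / 11
= 0.1216

0.1216


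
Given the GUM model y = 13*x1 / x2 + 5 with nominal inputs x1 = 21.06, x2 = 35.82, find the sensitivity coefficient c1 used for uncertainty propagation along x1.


y = 13*x1 / x2 + 5
dy/dx1 = 13/x2
Evaluate at x2 = 35.82: c1 = 13 / 35.82
c1 = 0.3629

0.3629


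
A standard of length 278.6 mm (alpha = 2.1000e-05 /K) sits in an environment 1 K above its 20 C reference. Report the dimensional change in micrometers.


dL = L * alpha * dT
= 278.6 * 2.1000e-05 * 1
= 0.0058506 mm
dL_um = 0.0058506 * 1000 = 5.8506 um

5.8506


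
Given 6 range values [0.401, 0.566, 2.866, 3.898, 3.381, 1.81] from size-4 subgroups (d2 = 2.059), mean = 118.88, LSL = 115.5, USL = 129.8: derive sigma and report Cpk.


R_bar = (0.401 + 0.566 + 2.866 + 3.898 + 3.381 + 1.81) / 6 = 2.1536667
sigma = R_bar / d2 = 2.1536667 / 2.059 = 1.045977
Cp = (USL - LSL)/(6*sigma) = (129.8 - 115.5)/(6*1.045977) = 2.2786
Cpu = (129.8 - 118.88)/(3*1.045977) = 3.4800
Cpl = (118.88 - 115.5)/(3*1.045977) = 1.0771
Cpk = min(Cpu, Cpl) = 1.0771

1.0771


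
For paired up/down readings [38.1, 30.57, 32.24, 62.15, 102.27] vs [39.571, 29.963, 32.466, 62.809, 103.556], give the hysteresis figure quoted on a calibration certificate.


|38.1 - 39.571| = 1.4710
|30.57 - 29.963| = 0.6070
|32.24 - 32.466| = 0.2260
|62.15 - 62.809| = 0.6590
|102.27 - 103.556| = 1.2860
hysteresis = max(diffs) = 1.4710

1.4710


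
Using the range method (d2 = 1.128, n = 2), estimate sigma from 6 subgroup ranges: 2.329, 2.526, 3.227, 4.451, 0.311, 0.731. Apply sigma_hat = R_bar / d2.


R_bar = (2.329 + 2.526 + 3.227 + 4.451 + 0.311 + 0.731) / 6
R_bar = 13.575 / 6 = 2.2625
sigma_hat = R_bar / d2 = 2.2625 / 1.128 = 2.0058

2.0058


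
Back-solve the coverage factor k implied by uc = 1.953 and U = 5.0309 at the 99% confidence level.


k = U / uc
k = 5.0309 / 1.953
k = 2.576

2.576


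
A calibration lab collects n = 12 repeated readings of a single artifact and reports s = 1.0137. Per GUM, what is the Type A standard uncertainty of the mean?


u_A = s / sqrt(n)
u_A = 1.0137 / sqrt(12)
u_A = 1.0137 / 3.4641016
u_A = 0.2926

0.2926


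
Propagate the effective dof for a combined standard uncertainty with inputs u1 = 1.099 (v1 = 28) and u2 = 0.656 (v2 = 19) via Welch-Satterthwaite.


uc = sqrt(u1^2 + u2^2) = sqrt(1.099^2 + 0.656^2) = 1.2798973
v_eff = uc^4 / (u1^4/v1 + u2^4/v2)
= 1.2798973^4 / (1.099^4/28 + 0.656^4/19)
= 2.6834932 / 0.061846195
v_eff = 43.3898

43.3898


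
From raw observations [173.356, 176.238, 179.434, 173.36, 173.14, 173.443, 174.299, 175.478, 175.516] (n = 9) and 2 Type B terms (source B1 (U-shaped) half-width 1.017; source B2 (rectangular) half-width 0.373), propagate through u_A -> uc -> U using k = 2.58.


mean = (173.356 + 176.238 + 179.434 + 173.36 + 173.14 + 173.443 + 174.299 + 175.478 + 175.516) / 9 = 174.9182222
s = sqrt(sum((x - mean)^2)/(n-1)) = 2.0431329
u_A = s / sqrt(n) = 2.0431329 / sqrt(9) = 0.6810443
u_B1 = 1.017 / sqrt(2) = 0.7191276
u_B2 = 0.373 / sqrt(3) = 0.21535165
uc = sqrt(0.6810443^2 + 0.7191276^2 + 0.21535165^2) = 1.0135789
U = k * uc = 2.58 * 1.0135789
U = 2.6150

2.6150


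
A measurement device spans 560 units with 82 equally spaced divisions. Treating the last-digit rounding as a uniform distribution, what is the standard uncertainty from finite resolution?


resolution = range / divisions
resolution = 560 / 82 = 6.8292683
u_res = resolution / (2*sqrt(3))
u_res = 6.8292683 / 3.4641016
u_res = 1.9714

1.9714


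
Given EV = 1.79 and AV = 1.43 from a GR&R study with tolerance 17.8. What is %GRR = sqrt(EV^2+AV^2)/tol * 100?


GRR = sqrt(EV^2 + AV^2) = sqrt(1.79^2 + 1.43^2) = 2.2910696
%GRR = GRR / tol * 100 = 2.2910696 / 17.8 * 100
%GRR = 12.8712

12.8712


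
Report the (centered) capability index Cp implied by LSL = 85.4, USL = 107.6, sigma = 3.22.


Cp = (USL - LSL) / (6 * sigma)
= (107.6 - 85.4) / (6 * 3.22)
= 22.2000 / 19.3200
= 1.1491

1.1491


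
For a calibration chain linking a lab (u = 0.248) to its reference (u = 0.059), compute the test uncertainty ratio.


TUR = u_lab / u_ref
= 0.248 / 0.059
= 4.2034

4.2034


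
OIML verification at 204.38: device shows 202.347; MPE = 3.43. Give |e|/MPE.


e = indication - reference = 202.347 - 204.38 = -2.0330
|e| = 2.0330
ratio = |e| / MPE = 2.0330 / 3.43
ratio = 0.5927

0.5927


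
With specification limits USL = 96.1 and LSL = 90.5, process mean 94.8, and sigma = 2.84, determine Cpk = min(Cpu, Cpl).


Cpu = (USL - mean) / (3*sigma) = (96.1 - 94.8) / (3*2.84) = 0.1526
Cpl = (mean - LSL) / (3*sigma) = (94.8 - 90.5) / (3*2.84) = 0.5047
Cpk = min(Cpu, Cpl) = 0.1526

0.1526


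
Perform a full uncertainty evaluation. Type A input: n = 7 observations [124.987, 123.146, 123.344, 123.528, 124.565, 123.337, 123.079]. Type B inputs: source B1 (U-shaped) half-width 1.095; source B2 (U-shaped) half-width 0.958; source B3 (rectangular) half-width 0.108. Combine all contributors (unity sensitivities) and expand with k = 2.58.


mean = (124.987 + 123.146 + 123.344 + 123.528 + 124.565 + 123.337 + 123.079) / 7 = 123.7122857
s = sqrt(sum((x - mean)^2)/(n-1)) = 0.75101969
u_A = s / sqrt(n) = 0.75101969 / sqrt(7) = 0.28385876
u_B1 = 1.095 / sqrt(2) = 0.77428193
u_B2 = 0.958 / sqrt(2) = 0.6774083
u_B3 = 0.108 / sqrt(3) = 0.062353829
uc = sqrt(0.28385876^2 + 0.77428193^2 + 0.6774083^2 + 0.062353829^2) = 1.0690455
U = k * uc = 2.58 * 1.0690455
U = 2.7581

2.7581


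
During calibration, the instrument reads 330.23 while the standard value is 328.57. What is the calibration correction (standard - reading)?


Correction = standard - reading
= 328.57 - 330.23
= -1.6600

-1.6600


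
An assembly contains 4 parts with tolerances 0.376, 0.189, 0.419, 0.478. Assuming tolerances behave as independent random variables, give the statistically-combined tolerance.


RSS = sqrt(0.376^2 + 0.189^2 + 0.419^2 + 0.478^2)
= sqrt(0.581142)
= 0.7623

0.7623


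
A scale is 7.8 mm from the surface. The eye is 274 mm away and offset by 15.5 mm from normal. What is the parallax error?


error = h * offset / d
= 7.8 * 15.5 / 274
= 0.4412

0.4412


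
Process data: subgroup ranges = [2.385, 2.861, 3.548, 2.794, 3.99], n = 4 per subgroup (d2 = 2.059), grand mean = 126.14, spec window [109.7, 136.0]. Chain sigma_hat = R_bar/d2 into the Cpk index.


R_bar = (2.385 + 2.861 + 3.548 + 2.794 + 3.99) / 5 = 3.1156
sigma = R_bar / d2 = 3.1156 / 2.059 = 1.5131617
Cp = (USL - LSL)/(6*sigma) = (136.0 - 109.7)/(6*1.5131617) = 2.8968
Cpu = (136.0 - 126.14)/(3*1.5131617) = 2.1721
Cpl = (126.14 - 109.7)/(3*1.5131617) = 3.6216
Cpk = min(Cpu, Cpl) = 2.1721

2.1721


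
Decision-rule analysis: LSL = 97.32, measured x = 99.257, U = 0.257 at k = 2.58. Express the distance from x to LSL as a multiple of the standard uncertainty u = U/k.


u = U / k = 0.257 / 2.58 = 0.099612403
margin = |LSL - x| = |97.32 - 99.257| = 1.937
z = margin / u = 1.937 / 0.099612403
z = 19.4454

19.4454


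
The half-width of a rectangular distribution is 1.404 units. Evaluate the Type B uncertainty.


u_B = half_width / sqrt(3)
u_B = 1.404 / 1.7320508
u_B = 0.8106

0.8106


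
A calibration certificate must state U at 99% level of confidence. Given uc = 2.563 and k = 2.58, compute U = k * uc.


U = k * uc
U = 2.58 * 2.563
U = 6.6125

6.6125


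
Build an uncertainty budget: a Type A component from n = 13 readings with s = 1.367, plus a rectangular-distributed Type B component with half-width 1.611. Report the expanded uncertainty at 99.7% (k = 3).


u_A = s / sqrt(n) = 1.367 / sqrt(13) = 0.37913758
u_B = half_width / sqrt(3) = 1.611 / sqrt(3) = 0.93011128
uc = sqrt(u_A^2 + u_B^2) = sqrt(0.37913758^2 + 0.93011128^2) = 1.0044164
U = k * uc = 3 * 1.0044164
U = 3.0132

3.0132


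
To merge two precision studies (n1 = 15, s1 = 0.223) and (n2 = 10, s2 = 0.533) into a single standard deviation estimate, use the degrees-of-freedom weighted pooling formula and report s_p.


s_p = sqrt(((n1-1)*s1^2 + (n2-1)*s2^2) / (n1+n2-2))
numerator = (15-1)*0.223^2 + (10-1)*0.533^2 = 0.696206 + 2.556801 = 3.253007
denominator = 15 + 10 - 2 = 23
s_p^2 = 3.253007 / 23 = 0.14143509
s_p = sqrt(0.14143509) = 0.3761

0.3761


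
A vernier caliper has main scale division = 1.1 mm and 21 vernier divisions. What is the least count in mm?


LC = MSD / n_div
= 1.1 / 21
= 0.0524

0.0524


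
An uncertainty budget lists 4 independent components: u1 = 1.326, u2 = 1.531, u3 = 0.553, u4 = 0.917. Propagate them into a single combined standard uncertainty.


uc = sqrt(1.326^2 + 1.531^2 + 0.553^2 + 0.917^2)
uc = sqrt(5.248935)
uc = 2.2911

2.2911


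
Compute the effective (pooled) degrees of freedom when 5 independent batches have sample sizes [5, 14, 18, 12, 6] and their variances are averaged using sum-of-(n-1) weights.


nu = sum_i (n_i - 1)
nu = ((5 - 1) + (14 - 1) + (18 - 1) + (12 - 1) + (6 - 1))
nu = 4 + 13 + 17 + 11 + 5
nu = 50

50


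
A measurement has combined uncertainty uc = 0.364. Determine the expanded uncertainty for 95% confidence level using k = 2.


U = k * uc
U = 2 * 0.364
U = 0.7280

0.7280


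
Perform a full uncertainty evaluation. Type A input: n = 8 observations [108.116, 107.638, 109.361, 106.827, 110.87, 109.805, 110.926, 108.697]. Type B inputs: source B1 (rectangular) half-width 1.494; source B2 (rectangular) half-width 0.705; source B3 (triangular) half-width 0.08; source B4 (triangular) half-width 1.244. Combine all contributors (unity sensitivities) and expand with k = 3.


mean = (108.116 + 107.638 + 109.361 + 106.827 + 110.87 + 109.805 + 110.926 + 108.697) / 8 = 109.03
s = sqrt(sum((x - mean)^2)/(n-1)) = 1.4845759
u_A = s / sqrt(n) = 1.4845759 / sqrt(8) = 0.52487684
u_B1 = 1.494 / sqrt(3) = 0.8625613
u_B2 = 0.705 / sqrt(3) = 0.40703194
u_B3 = 0.08 / sqrt(6) = 0.032659863
u_B4 = 1.244 / sqrt(6) = 0.50786087
uc = sqrt(0.52487684^2 + 0.8625613^2 + 0.40703194^2 + 0.032659863^2 + 0.50786087^2) = 1.2017371
U = k * uc = 3 * 1.2017371
U = 3.6052

3.6052


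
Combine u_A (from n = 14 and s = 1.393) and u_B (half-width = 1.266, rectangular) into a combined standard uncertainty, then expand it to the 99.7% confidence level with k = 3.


u_A = s / sqrt(n) = 1.393 / sqrt(14) = 0.37229491
u_B = half_width / sqrt(3) = 1.266 / sqrt(3) = 0.73092544
uc = sqrt(u_A^2 + u_B^2) = sqrt(0.37229491^2 + 0.73092544^2) = 0.8202777
U = k * uc = 3 * 0.8202777
U = 2.4608

2.4608


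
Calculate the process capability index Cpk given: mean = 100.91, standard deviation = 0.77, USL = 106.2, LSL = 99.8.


Cpu = (USL - mean) / (3*sigma) = (106.2 - 100.91) / (3*0.77) = 2.2900
Cpl = (mean - LSL) / (3*sigma) = (100.91 - 99.8) / (3*0.77) = 0.4805
Cpk = min(Cpu, Cpl) = 0.4805

0.4805


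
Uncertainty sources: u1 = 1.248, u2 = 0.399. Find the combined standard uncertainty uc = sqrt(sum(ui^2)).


uc = sqrt(1.248^2 + 0.399^2)
uc = sqrt(1.716705)
uc = 1.3102

1.3102


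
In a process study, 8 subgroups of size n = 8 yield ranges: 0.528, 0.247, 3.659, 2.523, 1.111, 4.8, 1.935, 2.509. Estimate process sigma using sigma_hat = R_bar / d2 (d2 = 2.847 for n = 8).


R_bar = (0.528 + 0.247 + 3.659 + 2.523 + 1.111 + 4.8 + 1.935 + 2.509) / 8
R_bar = 17.312 / 8 = 2.164
sigma_hat = R_bar / d2 = 2.164 / 2.847 = 0.7601

0.7601


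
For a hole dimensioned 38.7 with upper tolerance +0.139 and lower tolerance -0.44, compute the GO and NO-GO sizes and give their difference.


GO = nominal - lower_tol (smallest hole = maximum material condition)
GO = 38.7 - 0.44 = 38.26
NO-GO = nominal + upper_tol (largest hole = least material condition)
NO-GO = 38.7 + 0.139 = 38.839
spread = NO-GO - GO = 38.839 - 38.26 = 0.5790

0.5790


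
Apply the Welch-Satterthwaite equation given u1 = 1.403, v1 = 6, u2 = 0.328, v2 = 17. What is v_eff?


uc = sqrt(u1^2 + u2^2) = sqrt(1.403^2 + 0.328^2) = 1.4408307
v_eff = uc^4 / (u1^4/v1 + u2^4/v2)
= 1.4408307^4 / (1.403^4/6 + 0.328^4/17)
= 4.3097474 / 0.64645317
v_eff = 6.6668

6.6668


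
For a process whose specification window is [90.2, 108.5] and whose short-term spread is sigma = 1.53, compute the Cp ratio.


Cp = (USL - LSL) / (6 * sigma)
= (108.5 - 90.2) / (6 * 1.53)
= 18.3000 / 9.1800
= 1.9935

1.9935


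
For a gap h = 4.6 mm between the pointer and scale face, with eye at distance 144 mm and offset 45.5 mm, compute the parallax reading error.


error = h * offset / d
= 4.6 * 45.5 / 144
= 1.4535

1.4535


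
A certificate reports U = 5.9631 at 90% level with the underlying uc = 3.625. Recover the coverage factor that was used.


k = U / uc
k = 5.9631 / 3.625
k = 1.645

1.645


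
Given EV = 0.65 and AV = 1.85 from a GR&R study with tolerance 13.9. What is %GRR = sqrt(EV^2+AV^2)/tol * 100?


GRR = sqrt(EV^2 + AV^2) = sqrt(0.65^2 + 1.85^2) = 1.9608672
%GRR = GRR / tol * 100 = 1.9608672 / 13.9 * 100
%GRR = 14.1070

14.1070


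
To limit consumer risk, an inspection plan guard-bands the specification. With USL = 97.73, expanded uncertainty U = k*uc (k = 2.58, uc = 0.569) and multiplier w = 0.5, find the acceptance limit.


U = k * uc = 2.58 * 0.569 = 1.46802
guard band g = w * U = 0.5 * 1.46802 = 0.73401
AL = USL - g = 97.73 - 0.73401
AL = 96.9960

96.9960


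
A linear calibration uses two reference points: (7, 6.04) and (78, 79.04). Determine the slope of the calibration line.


slope = (y2 - y1) / (x2 - x1)
= (79.04 - 6.04) / (78 - 7)
= 73.0000 / 71
= 1.0282

1.0282


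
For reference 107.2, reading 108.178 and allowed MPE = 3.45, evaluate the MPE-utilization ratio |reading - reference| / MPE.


e = indication - reference = 108.178 - 107.2 = 0.9780
|e| = 0.9780
ratio = |e| / MPE = 0.9780 / 3.45
ratio = 0.2835

0.2835


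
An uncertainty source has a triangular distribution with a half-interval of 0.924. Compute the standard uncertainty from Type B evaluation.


u_B = half_width / sqrt(6)
u_B = 0.924 / 2.4494897
u_B = 0.3772

0.3772


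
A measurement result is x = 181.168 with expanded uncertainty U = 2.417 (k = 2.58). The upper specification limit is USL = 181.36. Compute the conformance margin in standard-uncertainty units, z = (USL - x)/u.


u = U / k = 2.417 / 2.58 = 0.93682171
margin = |USL - x| = |181.36 - 181.168| = 0.192
z = margin / u = 0.192 / 0.93682171
z = 0.2049

0.2049


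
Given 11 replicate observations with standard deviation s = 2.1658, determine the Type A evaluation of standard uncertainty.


u_A = s / sqrt(n)
u_A = 2.1658 / sqrt(11)
u_A = 2.1658 / 3.3166248
u_A = 0.6530

0.6530


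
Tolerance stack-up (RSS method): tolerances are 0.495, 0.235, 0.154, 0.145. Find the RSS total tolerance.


RSS = sqrt(0.495^2 + 0.235^2 + 0.154^2 + 0.145^2)
= sqrt(0.344991)
= 0.5874

0.5874


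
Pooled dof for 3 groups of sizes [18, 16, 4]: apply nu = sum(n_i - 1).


nu = sum_i (n_i - 1)
nu = ((18 - 1) + (16 - 1) + (4 - 1))
nu = 17 + 15 + 3
nu = 35

35


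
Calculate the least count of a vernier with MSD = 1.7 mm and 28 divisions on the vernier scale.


LC = MSD / n_div
= 1.7 / 28
= 0.0607

0.0607


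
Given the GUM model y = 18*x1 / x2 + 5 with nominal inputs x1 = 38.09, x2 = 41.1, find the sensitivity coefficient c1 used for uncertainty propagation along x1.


y = 18*x1 / x2 + 5
dy/dx1 = 18/x2
Evaluate at x2 = 41.1: c1 = 18 / 41.1
c1 = 0.4380

0.4380


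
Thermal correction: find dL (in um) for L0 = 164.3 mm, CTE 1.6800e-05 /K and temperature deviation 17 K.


dL = L * alpha * dT
= 164.3 * 1.6800e-05 * 17
= 0.0469241 mm
dL_um = 0.0469241 * 1000 = 46.9241 um

46.9241


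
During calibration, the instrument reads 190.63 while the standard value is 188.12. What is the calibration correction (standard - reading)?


Correction = standard - reading
= 188.12 - 190.63
= -2.5100

-2.5100


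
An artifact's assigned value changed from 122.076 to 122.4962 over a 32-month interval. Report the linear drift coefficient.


rate = (v2 - v1) / months
= (122.4962 - 122.076) / 32
= 0.4202 / 32
= 0.0131

0.0131


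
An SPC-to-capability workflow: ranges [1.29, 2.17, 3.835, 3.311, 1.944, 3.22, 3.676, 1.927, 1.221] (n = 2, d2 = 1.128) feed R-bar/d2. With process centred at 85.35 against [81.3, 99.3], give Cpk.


R_bar = (1.29 + 2.17 + 3.835 + 3.311 + 1.944 + 3.22 + 3.676 + 1.927 + 1.221) / 9 = 2.5104444
sigma = R_bar / d2 = 2.5104444 / 1.128 = 2.2255713
Cp = (USL - LSL)/(6*sigma) = (99.3 - 81.3)/(6*2.2255713) = 1.3480
Cpu = (99.3 - 85.35)/(3*2.2255713) = 2.0894
Cpl = (85.35 - 81.3)/(3*2.2255713) = 0.6066
Cpk = min(Cpu, Cpl) = 0.6066

0.6066


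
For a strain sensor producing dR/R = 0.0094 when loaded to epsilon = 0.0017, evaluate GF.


GF = (dR/R) / epsilon
= 0.0094 / 0.0017
= 5.5294

5.5294


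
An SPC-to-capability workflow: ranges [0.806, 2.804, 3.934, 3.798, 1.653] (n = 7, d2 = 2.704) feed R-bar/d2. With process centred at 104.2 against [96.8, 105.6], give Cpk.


R_bar = (0.806 + 2.804 + 3.934 + 3.798 + 1.653) / 5 = 2.599
sigma = R_bar / d2 = 2.599 / 2.704 = 0.96116864
Cp = (USL - LSL)/(6*sigma) = (105.6 - 96.8)/(6*0.96116864) = 1.5259
Cpu = (105.6 - 104.2)/(3*0.96116864) = 0.4855
Cpl = (104.2 - 96.8)/(3*0.96116864) = 2.5663
Cpk = min(Cpu, Cpl) = 0.4855

0.4855


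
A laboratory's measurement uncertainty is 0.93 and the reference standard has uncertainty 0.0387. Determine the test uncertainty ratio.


TUR = u_lab / u_ref
= 0.93 / 0.0387
= 24.0310

24.0310


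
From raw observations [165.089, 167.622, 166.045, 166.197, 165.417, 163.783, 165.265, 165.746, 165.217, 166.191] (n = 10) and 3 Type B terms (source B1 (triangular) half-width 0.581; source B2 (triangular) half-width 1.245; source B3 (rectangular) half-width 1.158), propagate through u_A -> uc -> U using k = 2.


mean = (165.089 + 167.622 + 166.045 + 166.197 + 165.417 + 163.783 + 165.265 + 165.746 + 165.217 + 166.191) / 10 = 165.6572
s = sqrt(sum((x - mean)^2)/(n-1)) = 0.99083632
u_A = s / sqrt(n) = 0.99083632 / sqrt(10) = 0.31332996
u_B1 = 0.581 / sqrt(6) = 0.23719226
u_B2 = 1.245 / sqrt(6) = 0.50826912
u_B3 = 1.158 / sqrt(3) = 0.66857161
uc = sqrt(0.31332996^2 + 0.23719226^2 + 0.50826912^2 + 0.66857161^2) = 0.92723316
U = k * uc = 2 * 0.92723316
U = 1.8545

1.8545


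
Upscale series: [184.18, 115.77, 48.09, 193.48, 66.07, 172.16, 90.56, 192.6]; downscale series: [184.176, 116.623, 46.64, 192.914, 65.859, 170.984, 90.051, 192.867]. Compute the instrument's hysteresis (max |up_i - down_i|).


|184.18 - 184.176| = 0.0040
|115.77 - 116.623| = 0.8530
|48.09 - 46.64| = 1.4500
|193.48 - 192.914| = 0.5660
|66.07 - 65.859| = 0.2110
|172.16 - 170.984| = 1.1760
|90.56 - 90.051| = 0.5090
|192.6 - 192.867| = 0.2670
hysteresis = max(diffs) = 1.4500

1.4500


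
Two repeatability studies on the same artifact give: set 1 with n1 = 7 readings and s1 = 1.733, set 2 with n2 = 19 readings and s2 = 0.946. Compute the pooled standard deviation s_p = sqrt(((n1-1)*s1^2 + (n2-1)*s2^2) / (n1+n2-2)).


s_p = sqrt(((n1-1)*s1^2 + (n2-1)*s2^2) / (n1+n2-2))
numerator = (7-1)*1.733^2 + (19-1)*0.946^2 = 18.019734 + 16.108488 = 34.128222
denominator = 7 + 19 - 2 = 24
s_p^2 = 34.128222 / 24 = 1.4220093
s_p = sqrt(1.4220093) = 1.1925

1.1925


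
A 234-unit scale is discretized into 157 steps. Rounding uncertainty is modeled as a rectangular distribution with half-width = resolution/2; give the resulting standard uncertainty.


resolution = range / divisions
resolution = 234 / 157 = 1.4904459
u_res = resolution / (2*sqrt(3))
u_res = 1.4904459 / 3.4641016
u_res = 0.4303

0.4303


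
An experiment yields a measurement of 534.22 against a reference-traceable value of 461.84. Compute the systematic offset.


Systematic error = measured - true
= 534.22 - 461.84
= 72.3800

72.3800


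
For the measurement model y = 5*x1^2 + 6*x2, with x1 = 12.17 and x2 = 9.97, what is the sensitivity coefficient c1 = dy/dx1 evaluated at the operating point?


y = 5*x1^2 + 6*x2
dy/dx1 = 2*5*x1
Evaluate at x1 = 12.17: c1 = 10 * 12.17
c1 = 121.7000

121.7000


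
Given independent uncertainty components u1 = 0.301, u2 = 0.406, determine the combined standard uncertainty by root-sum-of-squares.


uc = sqrt(0.301^2 + 0.406^2)
uc = sqrt(0.255437)
uc = 0.5054

0.5054


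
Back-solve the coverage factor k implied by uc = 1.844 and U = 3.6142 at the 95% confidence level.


k = U / uc
k = 3.6142 / 1.844
k = 1.96

1.96


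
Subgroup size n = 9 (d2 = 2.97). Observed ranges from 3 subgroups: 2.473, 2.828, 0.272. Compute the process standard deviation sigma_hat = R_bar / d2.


R_bar = (2.473 + 2.828 + 0.272) / 3
R_bar = 5.573 / 3 = 1.8576667
sigma_hat = R_bar / d2 = 1.8576667 / 2.97 = 0.6255

0.6255


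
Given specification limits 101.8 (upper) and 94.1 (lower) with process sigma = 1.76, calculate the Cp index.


Cp = (USL - LSL) / (6 * sigma)
= (101.8 - 94.1) / (6 * 1.76)
= 7.7000 / 10.5600
= 0.7292

0.7292


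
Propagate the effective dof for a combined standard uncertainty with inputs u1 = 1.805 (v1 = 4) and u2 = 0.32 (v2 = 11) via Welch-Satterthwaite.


uc = sqrt(u1^2 + u2^2) = sqrt(1.805^2 + 0.32^2) = 1.8331462
v_eff = uc^4 / (u1^4/v1 + u2^4/v2)
= 1.8331462^4 / (1.805^4/4 + 0.32^4/11)
= 11.292456 / 2.654635
v_eff = 4.2539

4.2539


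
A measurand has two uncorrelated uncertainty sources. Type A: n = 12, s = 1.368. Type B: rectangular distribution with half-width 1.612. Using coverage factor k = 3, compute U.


u_A = s / sqrt(n) = 1.368 / sqrt(12) = 0.39490758
u_B = half_width / sqrt(3) = 1.612 / sqrt(3) = 0.93068863
uc = sqrt(u_A^2 + u_B^2) = sqrt(0.39490758^2 + 0.93068863^2) = 1.0110061
U = k * uc = 3 * 1.0110061
U = 3.0330

3.0330


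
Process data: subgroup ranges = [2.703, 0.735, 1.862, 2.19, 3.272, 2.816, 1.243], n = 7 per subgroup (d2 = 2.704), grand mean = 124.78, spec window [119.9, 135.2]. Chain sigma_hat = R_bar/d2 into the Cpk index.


R_bar = (2.703 + 0.735 + 1.862 + 2.19 + 3.272 + 2.816 + 1.243) / 7 = 2.1172857
sigma = R_bar / d2 = 2.1172857 / 2.704 = 0.78301986
Cp = (USL - LSL)/(6*sigma) = (135.2 - 119.9)/(6*0.78301986) = 3.2566
Cpu = (135.2 - 124.78)/(3*0.78301986) = 4.4358
Cpl = (124.78 - 119.9)/(3*0.78301986) = 2.0774
Cpk = min(Cpu, Cpl) = 2.0774

2.0774


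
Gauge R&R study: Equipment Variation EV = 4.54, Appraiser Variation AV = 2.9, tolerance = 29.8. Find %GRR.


GRR = sqrt(EV^2 + AV^2) = sqrt(4.54^2 + 2.9^2) = 5.3871699
%GRR = GRR / tol * 100 = 5.3871699 / 29.8 * 100
%GRR = 18.0778

18.0778


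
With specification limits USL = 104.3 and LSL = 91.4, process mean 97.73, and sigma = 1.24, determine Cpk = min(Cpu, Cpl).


Cpu = (USL - mean) / (3*sigma) = (104.3 - 97.73) / (3*1.24) = 1.7661
Cpl = (mean - LSL) / (3*sigma) = (97.73 - 91.4) / (3*1.24) = 1.7016
Cpk = min(Cpu, Cpl) = 1.7016

1.7016


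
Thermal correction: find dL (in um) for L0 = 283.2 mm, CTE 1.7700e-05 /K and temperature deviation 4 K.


dL = L * alpha * dT
= 283.2 * 1.7700e-05 * 4
= 0.0200506 mm
dL_um = 0.0200506 * 1000 = 20.0506 um

20.0506


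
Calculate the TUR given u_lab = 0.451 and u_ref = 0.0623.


TUR = u_lab / u_ref
= 0.451 / 0.0623
= 7.2392

7.2392


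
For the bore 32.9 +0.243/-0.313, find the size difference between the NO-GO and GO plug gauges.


GO = nominal - lower_tol (smallest hole = maximum material condition)
GO = 32.9 - 0.313 = 32.587
NO-GO = nominal + upper_tol (largest hole = least material condition)
NO-GO = 32.9 + 0.243 = 33.143
spread = NO-GO - GO = 33.143 - 32.587 = 0.5560

0.5560


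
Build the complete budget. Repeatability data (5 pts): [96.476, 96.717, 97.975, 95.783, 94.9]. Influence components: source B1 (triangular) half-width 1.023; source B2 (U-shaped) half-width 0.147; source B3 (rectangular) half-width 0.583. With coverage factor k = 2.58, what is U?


mean = (96.476 + 96.717 + 97.975 + 95.783 + 94.9) / 5 = 96.3702
s = sqrt(sum((x - mean)^2)/(n-1)) = 1.141615
u_A = s / sqrt(n) = 1.141615 / sqrt(5) = 0.51054575
u_B1 = 1.023 / sqrt(6) = 0.417638
u_B2 = 0.147 / sqrt(2) = 0.1039447
u_B3 = 0.583 / sqrt(3) = 0.33659521
uc = sqrt(0.51054575^2 + 0.417638^2 + 0.1039447^2 + 0.33659521^2) = 0.74778292
U = k * uc = 2.58 * 0.74778292
U = 1.9293

1.9293


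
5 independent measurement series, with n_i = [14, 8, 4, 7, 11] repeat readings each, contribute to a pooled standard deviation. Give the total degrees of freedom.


nu = sum_i (n_i - 1)
nu = ((14 - 1) + (8 - 1) + (4 - 1) + (7 - 1) + (11 - 1))
nu = 13 + 7 + 3 + 6 + 10
nu = 39

39


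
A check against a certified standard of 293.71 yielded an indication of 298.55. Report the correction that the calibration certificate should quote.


Correction = standard - reading
= 293.71 - 298.55
= -4.8400

-4.8400


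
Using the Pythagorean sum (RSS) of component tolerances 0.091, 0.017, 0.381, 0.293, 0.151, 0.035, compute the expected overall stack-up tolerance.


RSS = sqrt(0.091^2 + 0.017^2 + 0.381^2 + 0.293^2 + 0.151^2 + 0.035^2)
= sqrt(0.263606)
= 0.5134

0.5134


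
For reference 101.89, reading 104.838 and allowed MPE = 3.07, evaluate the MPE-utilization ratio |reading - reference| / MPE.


e = indication - reference = 104.838 - 101.89 = 2.9480
|e| = 2.9480
ratio = |e| / MPE = 2.9480 / 3.07
ratio = 0.9603

0.9603


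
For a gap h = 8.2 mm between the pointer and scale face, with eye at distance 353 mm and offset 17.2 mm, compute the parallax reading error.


error = h * offset / d
= 8.2 * 17.2 / 353
= 0.3995

0.3995


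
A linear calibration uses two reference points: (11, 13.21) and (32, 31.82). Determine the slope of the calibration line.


slope = (y2 - y1) / (x2 - x1)
= (31.82 - 13.21) / (32 - 11)
= 18.6100 / 21
= 0.8862

0.8862


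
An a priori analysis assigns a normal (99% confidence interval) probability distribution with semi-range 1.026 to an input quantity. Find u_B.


u_B = half_width / 2.576
u_B = 1.026 / 2.576
u_B = 0.3983

0.3983


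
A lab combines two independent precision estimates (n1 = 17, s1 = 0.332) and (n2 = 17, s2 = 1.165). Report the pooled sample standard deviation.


s_p = sqrt(((n1-1)*s1^2 + (n2-1)*s2^2) / (n1+n2-2))
numerator = (17-1)*0.332^2 + (17-1)*1.165^2 = 1.763584 + 21.7156 = 23.479184
denominator = 17 + 17 - 2 = 32
s_p^2 = 23.479184 / 32 = 0.7337245
s_p = sqrt(0.7337245) = 0.8566

0.8566


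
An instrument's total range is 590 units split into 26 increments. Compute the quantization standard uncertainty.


resolution = range / divisions
resolution = 590 / 26 = 22.692308
u_res = resolution / (2*sqrt(3))
u_res = 22.692308 / 3.4641016
u_res = 6.5507

6.5507


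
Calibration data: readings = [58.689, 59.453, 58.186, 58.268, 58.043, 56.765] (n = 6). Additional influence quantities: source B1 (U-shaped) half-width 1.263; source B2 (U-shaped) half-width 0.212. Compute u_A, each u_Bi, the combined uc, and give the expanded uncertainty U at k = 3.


mean = (58.689 + 59.453 + 58.186 + 58.268 + 58.043 + 56.765) / 6 = 58.234
s = sqrt(sum((x - mean)^2)/(n-1)) = 0.88214375
u_A = s / sqrt(n) = 0.88214375 / sqrt(6) = 0.36013368
u_B1 = 1.263 / sqrt(2) = 0.89307586
u_B2 = 0.212 / sqrt(2) = 0.14990664
uc = sqrt(0.36013368^2 + 0.89307586^2 + 0.14990664^2) = 0.97455259
U = k * uc = 3 * 0.97455259
U = 2.9237

2.9237


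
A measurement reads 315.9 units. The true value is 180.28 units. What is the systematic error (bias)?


Systematic error = measured - true
= 315.9 - 180.28
= 135.6200

135.6200


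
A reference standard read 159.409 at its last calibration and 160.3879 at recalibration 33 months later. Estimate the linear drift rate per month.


rate = (v2 - v1) / months
= (160.3879 - 159.409) / 33
= 0.9789 / 33
= 0.0297

0.0297


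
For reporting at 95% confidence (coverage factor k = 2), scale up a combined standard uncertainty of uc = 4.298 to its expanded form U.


U = k * uc
U = 2 * 4.298
U = 8.5960

8.5960


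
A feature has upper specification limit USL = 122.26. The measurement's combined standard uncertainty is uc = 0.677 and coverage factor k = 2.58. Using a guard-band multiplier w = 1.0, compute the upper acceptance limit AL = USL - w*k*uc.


U = k * uc = 2.58 * 0.677 = 1.74666
guard band g = w * U = 1.0 * 1.74666 = 1.74666
AL = USL - g = 122.26 - 1.74666
AL = 120.5133

120.5133


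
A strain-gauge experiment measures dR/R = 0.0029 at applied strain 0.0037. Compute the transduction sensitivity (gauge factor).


GF = (dR/R) / epsilon
= 0.0029 / 0.0037
= 0.7838

0.7838


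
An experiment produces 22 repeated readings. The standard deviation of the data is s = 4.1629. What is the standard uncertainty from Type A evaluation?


u_A = s / sqrt(n)
u_A = 4.1629 / sqrt(22)
u_A = 4.1629 / 4.6904158
u_A = 0.8875

0.8875


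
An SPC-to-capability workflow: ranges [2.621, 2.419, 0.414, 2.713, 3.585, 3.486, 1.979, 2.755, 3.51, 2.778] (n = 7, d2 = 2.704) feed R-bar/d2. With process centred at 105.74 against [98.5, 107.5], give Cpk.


R_bar = (2.621 + 2.419 + 0.414 + 2.713 + 3.585 + 3.486 + 1.979 + 2.755 + 3.51 + 2.778) / 10 = 2.626
sigma = R_bar / d2 = 2.626 / 2.704 = 0.97115385
Cp = (USL - LSL)/(6*sigma) = (107.5 - 98.5)/(6*0.97115385) = 1.5446
Cpu = (107.5 - 105.74)/(3*0.97115385) = 0.6041
Cpl = (105.74 - 98.5)/(3*0.97115385) = 2.4850
Cpk = min(Cpu, Cpl) = 0.6041

0.6041


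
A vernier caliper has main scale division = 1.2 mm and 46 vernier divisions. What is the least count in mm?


LC = MSD / n_div
= 1.2 / 46
= 0.0261

0.0261


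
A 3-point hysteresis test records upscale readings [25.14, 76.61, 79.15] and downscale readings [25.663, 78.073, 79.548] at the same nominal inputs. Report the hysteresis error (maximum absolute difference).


|25.14 - 25.663| = 0.5230
|76.61 - 78.073| = 1.4630
|79.15 - 79.548| = 0.3980
hysteresis = max(diffs) = 1.4630

1.4630


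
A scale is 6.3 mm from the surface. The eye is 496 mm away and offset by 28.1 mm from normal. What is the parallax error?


error = h * offset / d
= 6.3 * 28.1 / 496
= 0.3569

0.3569


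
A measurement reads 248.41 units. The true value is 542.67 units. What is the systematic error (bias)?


Systematic error = measured - true
= 248.41 - 542.67
= -294.2600

-294.2600


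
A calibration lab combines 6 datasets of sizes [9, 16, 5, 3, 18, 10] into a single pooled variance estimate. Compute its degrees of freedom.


nu = sum_i (n_i - 1)
nu = ((9 - 1) + (16 - 1) + (5 - 1) + (3 - 1) + (18 - 1) + (10 - 1))
nu = 8 + 15 + 4 + 2 + 17 + 9
nu = 55

55


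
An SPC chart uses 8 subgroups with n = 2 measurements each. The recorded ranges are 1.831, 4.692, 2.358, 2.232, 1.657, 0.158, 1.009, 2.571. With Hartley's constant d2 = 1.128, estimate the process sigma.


R_bar = (1.831 + 4.692 + 2.358 + 2.232 + 1.657 + 0.158 + 1.009 + 2.571) / 8
R_bar = 16.508 / 8 = 2.0635
sigma_hat = R_bar / d2 = 2.0635 / 1.128 = 1.8293

1.8293


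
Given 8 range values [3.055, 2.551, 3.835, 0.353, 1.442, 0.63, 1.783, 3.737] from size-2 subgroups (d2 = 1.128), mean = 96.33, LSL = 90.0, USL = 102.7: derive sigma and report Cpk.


R_bar = (3.055 + 2.551 + 3.835 + 0.353 + 1.442 + 0.63 + 1.783 + 3.737) / 8 = 2.17325
sigma = R_bar / d2 = 2.17325 / 1.128 = 1.9266401
Cp = (USL - LSL)/(6*sigma) = (102.7 - 90.0)/(6*1.9266401) = 1.0986
Cpu = (102.7 - 96.33)/(3*1.9266401) = 1.1021
Cpl = (96.33 - 90.0)/(3*1.9266401) = 1.0952
Cpk = min(Cpu, Cpl) = 1.0952

1.0952


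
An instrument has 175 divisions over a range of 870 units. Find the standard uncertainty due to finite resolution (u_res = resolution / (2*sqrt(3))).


resolution = range / divisions
resolution = 870 / 175 = 4.9714286
u_res = resolution / (2*sqrt(3))
u_res = 4.9714286 / 3.4641016
u_res = 1.4351

1.4351


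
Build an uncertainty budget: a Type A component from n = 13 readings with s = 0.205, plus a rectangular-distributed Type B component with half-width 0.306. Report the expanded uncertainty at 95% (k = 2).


u_A = s / sqrt(n) = 0.205 / sqrt(13) = 0.05685677
u_B = half_width / sqrt(3) = 0.306 / sqrt(3) = 0.17666918
uc = sqrt(u_A^2 + u_B^2) = sqrt(0.05685677^2 + 0.17666918^2) = 0.18559281
U = k * uc = 2 * 0.18559281
U = 0.3712

0.3712


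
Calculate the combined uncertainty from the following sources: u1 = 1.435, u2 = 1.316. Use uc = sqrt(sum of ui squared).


uc = sqrt(1.435^2 + 1.316^2)
uc = sqrt(3.791081)
uc = 1.9471

1.9471


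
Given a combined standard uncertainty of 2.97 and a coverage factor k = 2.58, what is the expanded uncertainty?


U = k * uc
U = 2.58 * 2.97
U = 7.6626

7.6626


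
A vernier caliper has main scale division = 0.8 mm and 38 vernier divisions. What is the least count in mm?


LC = MSD / n_div
= 0.8 / 38
= 0.0211

0.0211


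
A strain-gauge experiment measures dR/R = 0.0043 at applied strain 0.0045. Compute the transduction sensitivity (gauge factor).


GF = (dR/R) / epsilon
= 0.0043 / 0.0045
= 0.9556

0.9556


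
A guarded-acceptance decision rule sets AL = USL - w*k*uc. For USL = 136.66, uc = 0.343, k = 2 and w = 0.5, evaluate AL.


U = k * uc = 2 * 0.343 = 0.686
guard band g = w * U = 0.5 * 0.686 = 0.343
AL = USL - g = 136.66 - 0.343
AL = 136.3170

136.3170


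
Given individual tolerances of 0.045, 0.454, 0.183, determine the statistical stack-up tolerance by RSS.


RSS = sqrt(0.045^2 + 0.454^2 + 0.183^2)
= sqrt(0.24163)
= 0.4916

0.4916


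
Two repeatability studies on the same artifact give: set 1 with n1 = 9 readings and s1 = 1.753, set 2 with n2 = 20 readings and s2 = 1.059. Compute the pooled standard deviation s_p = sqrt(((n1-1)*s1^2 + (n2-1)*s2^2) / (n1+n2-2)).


s_p = sqrt(((n1-1)*s1^2 + (n2-1)*s2^2) / (n1+n2-2))
numerator = (9-1)*1.753^2 + (20-1)*1.059^2 = 24.584072 + 21.308139 = 45.892211
denominator = 9 + 20 - 2 = 27
s_p^2 = 45.892211 / 27 = 1.6997115
s_p = sqrt(1.6997115) = 1.3037

1.3037


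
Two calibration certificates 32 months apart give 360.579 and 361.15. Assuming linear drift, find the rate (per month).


rate = (v2 - v1) / months
= (361.15 - 360.579) / 32
= 0.5710 / 32
= 0.0178

0.0178


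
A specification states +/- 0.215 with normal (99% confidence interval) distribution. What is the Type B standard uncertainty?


u_B = half_width / 2.576
u_B = 0.215 / 2.576
u_B = 0.0835

0.0835
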